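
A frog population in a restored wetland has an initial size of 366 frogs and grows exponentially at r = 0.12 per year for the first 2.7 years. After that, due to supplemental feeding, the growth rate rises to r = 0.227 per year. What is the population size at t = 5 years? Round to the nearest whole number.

Phase 1: N(2.7) = 366·e^(0.12×2.7) = 366·e^0.324 = 506.049.
Phase 2 runs for 5 − 2.7 = 2.3 years at r = 0.227.
N(5) = 506.049·e^(0.227×2.3) = 506.049·e^0.5221 = 852.978.

853 frogs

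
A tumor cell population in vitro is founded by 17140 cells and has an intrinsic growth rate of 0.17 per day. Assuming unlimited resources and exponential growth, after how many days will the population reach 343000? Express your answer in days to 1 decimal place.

17.6 days

Set N₀·e^(rt) = 343000: e^(0.17·t) = 343000/17140 = 20.012.
0.17·t = ln(20.012) = 2.9963, so t = 2.9963/0.17 = 17.625.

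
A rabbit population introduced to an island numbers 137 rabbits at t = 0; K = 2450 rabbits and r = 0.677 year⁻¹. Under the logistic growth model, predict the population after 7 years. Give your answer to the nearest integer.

A = (K − N₀)/N₀ = (2450 − 137)/137 = 16.883.
N(t) = K/(1 + A·e^(−rt)) = 2450/(1 + 16.883×e^(−0.677×7)).
e^(−4.739) = 0.0087474; denominator = 1 + 16.883×0.0087474 = 1.1477.
N = 2450/1.1477 = 2134.73.

2135 rabbits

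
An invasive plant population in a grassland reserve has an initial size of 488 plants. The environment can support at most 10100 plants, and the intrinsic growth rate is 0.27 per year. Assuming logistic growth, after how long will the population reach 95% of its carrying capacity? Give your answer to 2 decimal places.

21.94 years

A = (K − N₀)/N₀ = (10100 − 488)/488 = 19.697.
Solve 10100/(1 + 19.697·e^(−0.27t)) = 9595: 1 + 19.697·e^(−0.27t) = 1.0526, so e^(−0.27t) = 0.0026721.
−0.27·t = ln(0.0026721) = -5.9249, so t = 5.9249/0.27 = 21.944.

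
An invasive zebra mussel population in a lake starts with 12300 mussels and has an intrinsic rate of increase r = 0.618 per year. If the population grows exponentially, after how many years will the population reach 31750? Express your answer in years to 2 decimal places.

Set N₀·e^(rt) = 31750: e^(0.618·t) = 31750/12300 = 2.5813.
0.618·t = ln(2.5813) = 0.94829, so t = 0.94829/0.618 = 1.5345.

1.53 years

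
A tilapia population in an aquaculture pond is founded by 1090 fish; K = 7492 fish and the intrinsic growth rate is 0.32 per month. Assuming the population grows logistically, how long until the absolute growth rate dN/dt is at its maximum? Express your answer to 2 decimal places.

5.53 months

Logistic growth is fastest at N = K/2 = 3746.
A = (K − N₀)/N₀ = 5.8734. Set K/(1 + A·e^(−rt)) = K/2 → A·e^(−rt) = 1.
e^(−0.32t) = 1/5.8734 = 0.170259, so t = ln(5.8734)/0.32 = 1.7704/0.32 = 5.5326.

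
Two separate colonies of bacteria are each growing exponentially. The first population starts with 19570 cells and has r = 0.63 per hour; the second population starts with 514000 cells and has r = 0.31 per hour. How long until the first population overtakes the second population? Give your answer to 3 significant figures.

10.2 hours

Set 19570·e^(0.63t) = 514000·e^(0.31t).
e^((0.63 − 0.31)t) = 514000/19570 → e^(0.32·t) = 26.265.
0.32·t = ln(26.265) = 3.2682, so t = 3.2682/0.32 = 10.213.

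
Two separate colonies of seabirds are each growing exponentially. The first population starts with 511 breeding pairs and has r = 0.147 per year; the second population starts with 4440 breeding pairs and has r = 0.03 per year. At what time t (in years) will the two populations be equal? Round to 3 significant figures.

18.5 years

Set 511·e^(0.147t) = 4440·e^(0.03t).
e^((0.147 − 0.03)t) = 4440/511 → e^(0.117·t) = 8.6888.
0.117·t = ln(8.6888) = 2.162, so t = 2.162/0.117 = 18.479.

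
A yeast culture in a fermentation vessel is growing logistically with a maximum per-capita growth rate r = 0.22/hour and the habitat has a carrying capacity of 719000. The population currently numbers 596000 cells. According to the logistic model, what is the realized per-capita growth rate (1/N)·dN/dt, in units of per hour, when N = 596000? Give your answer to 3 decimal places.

(1/N)·dN/dt = r(1 − N/K) = 0.22 × (1 − 596000/719000).
= 0.22 × 0.17107 = 0.037636.

0.038 per hour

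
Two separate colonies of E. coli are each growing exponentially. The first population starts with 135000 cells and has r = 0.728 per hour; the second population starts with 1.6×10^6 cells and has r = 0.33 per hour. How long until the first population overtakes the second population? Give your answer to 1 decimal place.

6.2 hours

Set 135000·e^(0.728t) = 1.6×10^6·e^(0.33t).
e^((0.728 − 0.33)t) = 1.6×10^6/135000 → e^(0.398·t) = 11.852.
0.398·t = ln(11.852) = 2.4725, so t = 2.4725/0.398 = 6.2123.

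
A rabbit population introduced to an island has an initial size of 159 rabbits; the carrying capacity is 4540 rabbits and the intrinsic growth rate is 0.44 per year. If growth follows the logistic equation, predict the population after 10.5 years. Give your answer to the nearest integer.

3571 rabbits

A = (K − N₀)/N₀ = (4540 − 159)/159 = 27.553.
N(t) = K/(1 + A·e^(−rt)) = 4540/(1 + 27.553×e^(−0.44×10.5)).
e^(−4.62) = 0.0098528; denominator = 1 + 27.553×0.0098528 = 1.2715.
N = 4540/1.2715 = 3570.65.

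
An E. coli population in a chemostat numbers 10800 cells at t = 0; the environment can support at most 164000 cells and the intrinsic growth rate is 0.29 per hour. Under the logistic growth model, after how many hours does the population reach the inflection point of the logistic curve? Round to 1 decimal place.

9.1 hours

Logistic growth is fastest at N = K/2 = 82000.
A = (K − N₀)/N₀ = 14.185. Set K/(1 + A·e^(−rt)) = K/2 → A·e^(−rt) = 1.
e^(−0.29t) = 1/14.185 = 0.0704961, so t = ln(14.185)/0.29 = 2.6522/0.29 = 9.1455.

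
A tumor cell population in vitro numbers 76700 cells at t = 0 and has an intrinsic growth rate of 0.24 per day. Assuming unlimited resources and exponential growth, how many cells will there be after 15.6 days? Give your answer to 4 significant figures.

3242000 cells

N(t) = N₀·e^(rt) = 76700 × e^(0.24×15.6) = 76700 × e^3.744.
e^3.744 ≈ 42.267, so N ≈ 76700 × 42.267 = 3.241857×10^6.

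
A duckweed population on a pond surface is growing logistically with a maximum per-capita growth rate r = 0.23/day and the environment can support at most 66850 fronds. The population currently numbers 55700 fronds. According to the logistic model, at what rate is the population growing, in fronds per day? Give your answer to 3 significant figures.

dN/dt = rN(1 − N/K) = 0.23 × 55700 × (1 − 55700/66850).
1 − 55700/66850 = 0.16679; dN/dt = 0.23 × 55700 × 0.16679 = 2136.8.

2140 fronds per day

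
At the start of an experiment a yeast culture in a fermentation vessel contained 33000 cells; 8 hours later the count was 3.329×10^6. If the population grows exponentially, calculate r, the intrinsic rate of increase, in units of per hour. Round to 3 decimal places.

0.577 per hour

From N(t) = N₀·e^(rt): e^(r·8) = 3.329×10^6/33000 = 100.88.
r·8 = ln(100.88) = 4.6139, so r = 4.6139/8 = 0.57674.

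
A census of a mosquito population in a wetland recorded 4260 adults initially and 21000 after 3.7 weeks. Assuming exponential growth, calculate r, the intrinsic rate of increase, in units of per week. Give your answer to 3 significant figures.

0.431 per week

From N(t) = N₀·e^(rt): e^(r·3.7) = 21000/4260 = 4.9296.
r·3.7 = ln(4.9296) = 1.5953, so r = 1.5953/3.7 = 0.43115.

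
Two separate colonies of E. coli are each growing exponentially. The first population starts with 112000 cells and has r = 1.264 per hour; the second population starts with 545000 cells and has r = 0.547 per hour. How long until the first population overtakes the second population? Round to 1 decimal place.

2.2 hours

Set 112000·e^(1.264t) = 545000·e^(0.547t).
e^((1.264 − 0.547)t) = 545000/112000 → e^(0.717·t) = 4.8661.
0.717·t = ln(4.8661) = 1.5823, so t = 1.5823/0.717 = 2.2068.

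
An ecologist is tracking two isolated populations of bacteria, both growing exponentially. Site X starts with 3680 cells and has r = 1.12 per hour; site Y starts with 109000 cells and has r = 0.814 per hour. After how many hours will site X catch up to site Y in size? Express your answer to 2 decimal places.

11.07 hours

Set 3680·e^(1.12t) = 109000·e^(0.814t).
e^((1.12 − 0.814)t) = 109000/3680 → e^(0.306·t) = 29.62.
0.306·t = ln(29.62) = 3.3884, so t = 3.3884/0.306 = 11.073.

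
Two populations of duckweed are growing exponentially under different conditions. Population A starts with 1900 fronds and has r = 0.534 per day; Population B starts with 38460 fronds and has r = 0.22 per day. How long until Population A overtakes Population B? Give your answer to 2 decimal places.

9.58 days

Set 1900·e^(0.534t) = 38460·e^(0.22t).
e^((0.534 − 0.22)t) = 38460/1900 → e^(0.314·t) = 20.242.
0.314·t = ln(20.242) = 3.0078, so t = 3.0078/0.314 = 9.5789.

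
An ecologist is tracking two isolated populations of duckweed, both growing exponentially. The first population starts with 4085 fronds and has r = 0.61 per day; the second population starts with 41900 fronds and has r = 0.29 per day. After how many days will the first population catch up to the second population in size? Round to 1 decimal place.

Set 4085·e^(0.61t) = 41900·e^(0.29t).
e^((0.61 − 0.29)t) = 41900/4085 → e^(0.32·t) = 10.257.
0.32·t = ln(10.257) = 2.328, so t = 2.328/0.32 = 7.2749.

7.3 days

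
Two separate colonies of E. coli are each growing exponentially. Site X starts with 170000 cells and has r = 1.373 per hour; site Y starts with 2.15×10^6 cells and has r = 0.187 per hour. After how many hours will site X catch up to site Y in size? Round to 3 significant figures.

2.14 hours

Set 170000·e^(1.373t) = 2.15×10^6·e^(0.187t).
e^((1.373 − 0.187)t) = 2.15×10^6/170000 → e^(1.186·t) = 12.647.
1.186·t = ln(12.647) = 2.5374, so t = 2.5374/1.186 = 2.1395.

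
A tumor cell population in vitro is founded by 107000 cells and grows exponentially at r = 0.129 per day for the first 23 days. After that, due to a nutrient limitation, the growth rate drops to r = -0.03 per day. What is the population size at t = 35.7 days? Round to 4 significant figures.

Phase 1: N(23) = 107000·e^(0.129×23) = 107000·e^2.967 = 2.079388×10^6.
Phase 2 runs for 35.7 − 23 = 12.7 days at r = -0.03.
N(35.7) = 2.079388×10^6·e^(-0.03×12.7) = 2.079388×10^6·e^-0.381 = 1.420592×10^6.

1421000 cells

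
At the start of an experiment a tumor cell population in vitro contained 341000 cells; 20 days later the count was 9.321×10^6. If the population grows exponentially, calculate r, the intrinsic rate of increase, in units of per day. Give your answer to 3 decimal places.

0.165 per day

From N(t) = N₀·e^(rt): e^(r·20) = 9.321×10^6/341000 = 27.334.
r·20 = ln(27.334) = 3.3081, so r = 3.3081/20 = 0.16541.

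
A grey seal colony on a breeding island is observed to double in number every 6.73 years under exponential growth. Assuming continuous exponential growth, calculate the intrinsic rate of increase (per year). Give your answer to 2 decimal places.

r = ln(2)/t_d = 0.6931/6.73 = 0.10299.

0.10 per year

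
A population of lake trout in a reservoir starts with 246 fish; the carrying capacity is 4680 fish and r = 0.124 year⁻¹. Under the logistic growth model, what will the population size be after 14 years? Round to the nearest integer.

A = (K − N₀)/N₀ = (4680 − 246)/246 = 18.024.
N(t) = K/(1 + A·e^(−rt)) = 4680/(1 + 18.024×e^(−0.124×14)).
e^(−1.736) = 0.17622; denominator = 1 + 18.024×0.17622 = 4.1763.
N = 4680/4.1763 = 1120.6.

1121 fish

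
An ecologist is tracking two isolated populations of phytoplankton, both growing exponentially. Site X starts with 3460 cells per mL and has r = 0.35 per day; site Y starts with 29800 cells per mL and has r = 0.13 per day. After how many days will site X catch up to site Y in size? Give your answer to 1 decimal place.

9.8 days

Set 3460·e^(0.35t) = 29800·e^(0.13t).
e^((0.35 − 0.13)t) = 29800/3460 → e^(0.22·t) = 8.6127.
0.22·t = ln(8.6127) = 2.1532, so t = 2.1532/0.22 = 9.7875.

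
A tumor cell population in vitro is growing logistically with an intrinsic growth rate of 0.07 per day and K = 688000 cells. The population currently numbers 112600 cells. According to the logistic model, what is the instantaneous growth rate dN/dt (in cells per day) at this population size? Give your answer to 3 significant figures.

6590 cells per day

dN/dt = rN(1 − N/K) = 0.07 × 112600 × (1 − 112600/688000).
1 − 112600/688000 = 0.83634; dN/dt = 0.07 × 112600 × 0.83634 = 6592.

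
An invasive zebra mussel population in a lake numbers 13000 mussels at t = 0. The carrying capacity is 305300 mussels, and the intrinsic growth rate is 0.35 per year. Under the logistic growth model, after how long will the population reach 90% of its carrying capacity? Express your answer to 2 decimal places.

15.17 years

A = (K − N₀)/N₀ = (305300 − 13000)/13000 = 22.485.
Solve 305300/(1 + 22.485·e^(−0.35t)) = 274770: 1 + 22.485·e^(−0.35t) = 1.1111, so e^(−0.35t) = 0.00494165.
−0.35·t = ln(0.00494165) = -5.3101, so t = 5.3101/0.35 = 15.172.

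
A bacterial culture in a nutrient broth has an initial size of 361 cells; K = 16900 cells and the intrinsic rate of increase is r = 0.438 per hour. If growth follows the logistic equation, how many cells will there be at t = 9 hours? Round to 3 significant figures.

8950 cells

A = (K − N₀)/N₀ = (16900 − 361)/361 = 45.814.
N(t) = K/(1 + A·e^(−rt)) = 16900/(1 + 45.814×e^(−0.438×9)).
e^(−3.942) = 0.019409; denominator = 1 + 45.814×0.019409 = 1.8892.
N = 16900/1.8892 = 8945.45.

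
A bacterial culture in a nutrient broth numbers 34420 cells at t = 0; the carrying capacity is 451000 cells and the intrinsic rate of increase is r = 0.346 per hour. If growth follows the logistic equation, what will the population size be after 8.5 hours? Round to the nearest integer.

A = (K − N₀)/N₀ = (451000 − 34420)/34420 = 12.103.
N(t) = K/(1 + A·e^(−rt)) = 451000/(1 + 12.103×e^(−0.346×8.5)).
e^(−2.941) = 0.052813; denominator = 1 + 12.103×0.052813 = 1.6392.
N = 451000/1.6392 = 275137.

275137 cells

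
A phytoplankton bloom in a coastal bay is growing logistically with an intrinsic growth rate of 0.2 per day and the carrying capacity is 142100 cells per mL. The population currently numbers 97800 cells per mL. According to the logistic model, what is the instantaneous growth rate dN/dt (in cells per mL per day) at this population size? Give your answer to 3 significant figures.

dN/dt = rN(1 − N/K) = 0.2 × 97800 × (1 − 97800/142100).
1 − 97800/142100 = 0.31175; dN/dt = 0.2 × 97800 × 0.31175 = 6097.9.

6100 cells per mL per day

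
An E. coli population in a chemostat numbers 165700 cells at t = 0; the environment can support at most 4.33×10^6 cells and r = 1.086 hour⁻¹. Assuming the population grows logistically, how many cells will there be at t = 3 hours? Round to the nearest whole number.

2201667 cells

A = (K − N₀)/N₀ = (4.33×10^6 − 165700)/165700 = 25.132.
N(t) = K/(1 + A·e^(−rt)) = 4.33×10^6/(1 + 25.132×e^(−1.086×3)).
e^(−3.258) = 0.038465; denominator = 1 + 25.132×0.038465 = 1.9667.
N = 4.33×10^6/1.9667 = 2.201667×10^6.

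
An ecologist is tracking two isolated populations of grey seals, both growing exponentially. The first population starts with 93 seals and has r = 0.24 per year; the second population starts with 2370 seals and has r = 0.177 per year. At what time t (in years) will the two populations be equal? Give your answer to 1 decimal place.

51.4 years

Set 93·e^(0.24t) = 2370·e^(0.177t).
e^((0.24 − 0.177)t) = 2370/93 → e^(0.063·t) = 25.484.
0.063·t = ln(25.484) = 3.238, so t = 3.238/0.063 = 51.398.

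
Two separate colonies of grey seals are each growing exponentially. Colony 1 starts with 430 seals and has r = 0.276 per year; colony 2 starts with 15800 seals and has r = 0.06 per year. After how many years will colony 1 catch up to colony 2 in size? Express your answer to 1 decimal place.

16.7 years

Set 430·e^(0.276t) = 15800·e^(0.06t).
e^((0.276 − 0.06)t) = 15800/430 → e^(0.216·t) = 36.744.
0.216·t = ln(36.744) = 3.604, so t = 3.604/0.216 = 16.685.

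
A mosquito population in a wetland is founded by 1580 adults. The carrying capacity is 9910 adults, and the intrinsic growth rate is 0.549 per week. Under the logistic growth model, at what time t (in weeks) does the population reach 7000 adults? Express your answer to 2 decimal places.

4.63 weeks

A = (K − N₀)/N₀ = (9910 − 1580)/1580 = 5.2722.
Solve 9910/(1 + 5.2722·e^(−0.549t)) = 7000: 1 + 5.2722·e^(−0.549t) = 1.4157, so e^(−0.549t) = 0.078851.
−0.549·t = ln(0.078851) = -2.5402, so t = 2.5402/0.549 = 4.627.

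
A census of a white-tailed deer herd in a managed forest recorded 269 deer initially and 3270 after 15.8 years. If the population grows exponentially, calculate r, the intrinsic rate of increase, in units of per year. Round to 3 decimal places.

0.158 per year

From N(t) = N₀·e^(rt): e^(r·15.8) = 3270/269 = 12.156.
r·15.8 = ln(12.156) = 2.4978, so r = 2.4978/15.8 = 0.15809.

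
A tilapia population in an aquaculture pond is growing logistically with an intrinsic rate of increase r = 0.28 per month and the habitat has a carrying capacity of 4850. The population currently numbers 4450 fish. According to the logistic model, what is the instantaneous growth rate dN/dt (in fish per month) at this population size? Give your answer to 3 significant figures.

dN/dt = rN(1 − N/K) = 0.28 × 4450 × (1 − 4450/4850).
1 − 4450/4850 = 0.082474; dN/dt = 0.28 × 4450 × 0.082474 = 102.76.

103 fish per month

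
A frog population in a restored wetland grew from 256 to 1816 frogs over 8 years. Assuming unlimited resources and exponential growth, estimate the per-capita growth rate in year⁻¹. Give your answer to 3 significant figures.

0.245 per year

From N(t) = N₀·e^(rt): e^(r·8) = 1816/256 = 7.0938.
r·8 = ln(7.0938) = 1.9592, so r = 1.9592/8 = 0.2449.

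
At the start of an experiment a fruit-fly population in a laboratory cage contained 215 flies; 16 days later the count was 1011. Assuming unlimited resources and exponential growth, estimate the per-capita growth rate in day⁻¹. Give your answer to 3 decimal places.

From N(t) = N₀·e^(rt): e^(r·16) = 1011/215 = 4.7023.
r·16 = ln(4.7023) = 1.5481, so r = 1.5481/16 = 0.096754.

0.097 per day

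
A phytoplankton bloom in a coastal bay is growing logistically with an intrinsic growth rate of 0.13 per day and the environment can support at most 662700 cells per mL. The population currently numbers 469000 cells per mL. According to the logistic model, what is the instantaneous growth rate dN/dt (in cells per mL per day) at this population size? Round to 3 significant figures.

17800 cells per mL per day

dN/dt = rN(1 − N/K) = 0.13 × 469000 × (1 − 469000/662700).
1 − 469000/662700 = 0.29229; dN/dt = 0.13 × 469000 × 0.29229 = 17821.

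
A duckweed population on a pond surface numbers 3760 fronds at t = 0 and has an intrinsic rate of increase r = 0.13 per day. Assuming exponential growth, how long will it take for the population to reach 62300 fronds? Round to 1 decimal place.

21.6 days

Set N₀·e^(rt) = 62300: e^(0.13·t) = 62300/3760 = 16.569.
0.13·t = ln(16.569) = 2.8075, so t = 2.8075/0.13 = 21.596.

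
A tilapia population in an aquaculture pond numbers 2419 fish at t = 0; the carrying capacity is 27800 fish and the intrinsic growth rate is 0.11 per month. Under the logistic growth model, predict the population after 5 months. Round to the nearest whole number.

A = (K − N₀)/N₀ = (27800 − 2419)/2419 = 10.492.
N(t) = K/(1 + A·e^(−rt)) = 27800/(1 + 10.492×e^(−0.11×5)).
e^(−0.55) = 0.57695; denominator = 1 + 10.492×0.57695 = 7.0536.
N = 27800/7.0536 = 3941.27.

3941 fish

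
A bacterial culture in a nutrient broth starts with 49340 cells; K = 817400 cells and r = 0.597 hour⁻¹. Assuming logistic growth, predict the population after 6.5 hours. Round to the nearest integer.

618631 cells

A = (K − N₀)/N₀ = (817400 − 49340)/49340 = 15.567.
N(t) = K/(1 + A·e^(−rt)) = 817400/(1 + 15.567×e^(−0.597×6.5)).
e^(−3.88) = 0.020641; denominator = 1 + 15.567×0.020641 = 1.3213.
N = 817400/1.3213 = 618631.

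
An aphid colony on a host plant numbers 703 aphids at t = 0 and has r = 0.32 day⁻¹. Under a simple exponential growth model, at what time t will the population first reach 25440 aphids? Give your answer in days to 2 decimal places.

11.21 days

Set N₀·e^(rt) = 25440: e^(0.32·t) = 25440/703 = 36.188.
0.32·t = ln(36.188) = 3.5887, so t = 3.5887/0.32 = 11.215.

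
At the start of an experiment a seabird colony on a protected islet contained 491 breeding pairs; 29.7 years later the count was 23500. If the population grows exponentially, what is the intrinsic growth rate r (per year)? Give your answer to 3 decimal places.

From N(t) = N₀·e^(rt): e^(r·29.7) = 23500/491 = 47.862.
r·29.7 = ln(47.862) = 3.8683, so r = 3.8683/29.7 = 0.13025.

0.130 per year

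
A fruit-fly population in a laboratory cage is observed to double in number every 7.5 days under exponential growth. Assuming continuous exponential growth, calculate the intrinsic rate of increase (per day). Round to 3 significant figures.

0.0924 per day

r = ln(2)/t_d = 0.6931/7.5 = 0.09242.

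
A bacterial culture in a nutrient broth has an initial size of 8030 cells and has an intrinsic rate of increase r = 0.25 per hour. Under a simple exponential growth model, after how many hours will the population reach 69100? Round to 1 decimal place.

Set N₀·e^(rt) = 69100: e^(0.25·t) = 69100/8030 = 8.6052.
0.25·t = ln(8.6052) = 2.1524, so t = 2.1524/0.25 = 8.6095.

8.6 hours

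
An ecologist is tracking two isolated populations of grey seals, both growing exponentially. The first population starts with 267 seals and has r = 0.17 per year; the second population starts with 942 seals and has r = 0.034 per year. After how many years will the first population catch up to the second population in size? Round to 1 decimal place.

Set 267·e^(0.17t) = 942·e^(0.034t).
e^((0.17 − 0.034)t) = 942/267 → e^(0.136·t) = 3.5281.
0.136·t = ln(3.5281) = 1.2608, so t = 1.2608/0.136 = 9.2703.

9.3 years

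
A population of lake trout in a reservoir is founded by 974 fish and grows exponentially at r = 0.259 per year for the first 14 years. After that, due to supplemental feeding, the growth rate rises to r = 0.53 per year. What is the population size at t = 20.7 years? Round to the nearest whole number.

Phase 1: N(14) = 974·e^(0.259×14) = 974·e^3.626 = 36585.6.
Phase 2 runs for 20.7 − 14 = 6.7 years at r = 0.53.
N(20.7) = 36585.6·e^(0.53×6.7) = 36585.6·e^3.551 = 1.274942×10^6.

1274942 fish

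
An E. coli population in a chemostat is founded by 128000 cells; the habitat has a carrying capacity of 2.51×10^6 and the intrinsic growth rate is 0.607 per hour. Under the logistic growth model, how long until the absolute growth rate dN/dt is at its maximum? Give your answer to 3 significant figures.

Logistic growth is fastest at N = K/2 = 1.255×10^6.
A = (K − N₀)/N₀ = 18.609. Set K/(1 + A·e^(−rt)) = K/2 → A·e^(−rt) = 1.
e^(−0.607t) = 1/18.609 = 0.0537364, so t = ln(18.609)/0.607 = 2.9237/0.607 = 4.8166.

4.82 hours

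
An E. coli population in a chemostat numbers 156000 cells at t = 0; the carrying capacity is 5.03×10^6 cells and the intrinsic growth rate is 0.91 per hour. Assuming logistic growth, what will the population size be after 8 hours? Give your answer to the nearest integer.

4923974 cells

A = (K − N₀)/N₀ = (5.03×10^6 − 156000)/156000 = 31.244.
N(t) = K/(1 + A·e^(−rt)) = 5.03×10^6/(1 + 31.244×e^(−0.91×8)).
e^(−7.28) = 0.00068919; denominator = 1 + 31.244×0.00068919 = 1.0215.
N = 5.03×10^6/1.0215 = 4.923974×10^6.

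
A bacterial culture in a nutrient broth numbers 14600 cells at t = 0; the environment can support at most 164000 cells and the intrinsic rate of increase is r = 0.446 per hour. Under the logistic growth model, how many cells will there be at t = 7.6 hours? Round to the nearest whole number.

A = (K − N₀)/N₀ = (164000 − 14600)/14600 = 10.233.
N(t) = K/(1 + A·e^(−rt)) = 164000/(1 + 10.233×e^(−0.446×7.6)).
e^(−3.39) = 0.033722; denominator = 1 + 10.233×0.033722 = 1.3451.
N = 164000/1.3451 = 121926.

121926 cells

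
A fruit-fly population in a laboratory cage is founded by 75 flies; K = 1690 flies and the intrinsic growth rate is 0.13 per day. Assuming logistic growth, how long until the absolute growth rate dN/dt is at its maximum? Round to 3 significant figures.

Logistic growth is fastest at N = K/2 = 845.
A = (K − N₀)/N₀ = 21.533. Set K/(1 + A·e^(−rt)) = K/2 → A·e^(−rt) = 1.
e^(−0.13t) = 1/21.533 = 0.0464396, so t = ln(21.533)/0.13 = 3.0696/0.13 = 23.612.

23.6 days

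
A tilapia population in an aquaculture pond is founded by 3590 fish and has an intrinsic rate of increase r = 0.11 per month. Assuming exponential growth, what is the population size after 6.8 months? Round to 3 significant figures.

7580 fish

N(t) = N₀·e^(rt) = 3590 × e^(0.11×6.8) = 3590 × e^0.748.
e^0.748 ≈ 2.1128, so N ≈ 3590 × 2.1128 = 7584.85.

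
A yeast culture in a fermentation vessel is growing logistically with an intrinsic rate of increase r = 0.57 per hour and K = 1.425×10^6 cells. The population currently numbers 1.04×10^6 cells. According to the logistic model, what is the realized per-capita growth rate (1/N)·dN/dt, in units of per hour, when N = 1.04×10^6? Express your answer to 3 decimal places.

(1/N)·dN/dt = r(1 − N/K) = 0.57 × (1 − 1.04×10^6/1.425×10^6).
= 0.57 × 0.27018 = 0.154.

0.154 per hour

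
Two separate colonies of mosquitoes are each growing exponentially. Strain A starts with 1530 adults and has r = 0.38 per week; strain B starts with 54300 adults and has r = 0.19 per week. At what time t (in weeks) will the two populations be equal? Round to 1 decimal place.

Set 1530·e^(0.38t) = 54300·e^(0.19t).
e^((0.38 − 0.19)t) = 54300/1530 → e^(0.19·t) = 35.49.
0.19·t = ln(35.49) = 3.5693, so t = 3.5693/0.19 = 18.786.

18.8 weeks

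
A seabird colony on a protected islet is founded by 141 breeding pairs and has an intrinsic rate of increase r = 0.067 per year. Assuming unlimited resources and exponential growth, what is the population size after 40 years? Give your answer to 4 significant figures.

2056 breeding pairs

N(t) = N₀·e^(rt) = 141 × e^(0.067×40) = 141 × e^2.68.
e^2.68 ≈ 14.585, so N ≈ 141 × 14.585 = 2056.5.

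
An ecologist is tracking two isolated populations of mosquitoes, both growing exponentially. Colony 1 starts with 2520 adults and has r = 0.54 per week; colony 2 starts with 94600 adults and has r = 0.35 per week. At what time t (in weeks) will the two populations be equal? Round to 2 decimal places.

19.08 weeks

Set 2520·e^(0.54t) = 94600·e^(0.35t).
e^((0.54 − 0.35)t) = 94600/2520 → e^(0.19·t) = 37.54.
0.19·t = ln(37.54) = 3.6254, so t = 3.6254/0.19 = 19.081.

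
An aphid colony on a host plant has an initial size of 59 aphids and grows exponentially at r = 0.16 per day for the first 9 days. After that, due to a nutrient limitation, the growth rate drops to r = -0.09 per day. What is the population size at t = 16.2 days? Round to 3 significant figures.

Phase 1: N(9) = 59·e^(0.16×9) = 59·e^1.44 = 249.021.
Phase 2 runs for 16.2 − 9 = 7.2 days at r = -0.09.
N(16.2) = 249.021·e^(-0.09×7.2) = 249.021·e^-0.648 = 130.261.

130 aphids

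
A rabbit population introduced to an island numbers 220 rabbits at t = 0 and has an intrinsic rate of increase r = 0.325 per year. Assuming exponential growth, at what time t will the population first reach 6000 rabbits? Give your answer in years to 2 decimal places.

10.17 years

Set N₀·e^(rt) = 6000: e^(0.325·t) = 6000/220 = 27.273.
0.325·t = ln(27.273) = 3.3059, so t = 3.3059/0.325 = 10.172.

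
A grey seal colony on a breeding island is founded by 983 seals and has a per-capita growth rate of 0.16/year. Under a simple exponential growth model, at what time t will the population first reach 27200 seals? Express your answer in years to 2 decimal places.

Set N₀·e^(rt) = 27200: e^(0.16·t) = 27200/983 = 27.67.
0.16·t = ln(27.67) = 3.3204, so t = 3.3204/0.16 = 20.752.

20.75 years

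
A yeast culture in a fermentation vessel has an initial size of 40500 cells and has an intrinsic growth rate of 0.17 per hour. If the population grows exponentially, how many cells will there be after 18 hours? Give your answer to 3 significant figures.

N(t) = N₀·e^(rt) = 40500 × e^(0.17×18) = 40500 × e^3.06.
e^3.06 ≈ 21.328, so N ≈ 40500 × 21.328 = 863766.

864000 cells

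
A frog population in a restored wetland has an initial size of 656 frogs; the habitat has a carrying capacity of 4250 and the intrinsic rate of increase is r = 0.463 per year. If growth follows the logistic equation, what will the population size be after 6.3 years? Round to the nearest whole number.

3278 frogs

A = (K − N₀)/N₀ = (4250 − 656)/656 = 5.4787.
N(t) = K/(1 + A·e^(−rt)) = 4250/(1 + 5.4787×e^(−0.463×6.3)).
e^(−2.917) = 0.054101; denominator = 1 + 5.4787×0.054101 = 1.2964.
N = 4250/1.2964 = 3278.3.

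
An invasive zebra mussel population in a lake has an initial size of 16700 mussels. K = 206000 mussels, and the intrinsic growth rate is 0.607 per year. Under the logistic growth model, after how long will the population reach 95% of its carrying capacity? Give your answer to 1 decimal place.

8.9 years

A = (K − N₀)/N₀ = (206000 − 16700)/16700 = 11.335.
Solve 206000/(1 + 11.335·e^(−0.607t)) = 195700: 1 + 11.335·e^(−0.607t) = 1.0526, so e^(−0.607t) = 0.00464315.
−0.607·t = ln(0.00464315) = -5.3724, so t = 5.3724/0.607 = 8.8507.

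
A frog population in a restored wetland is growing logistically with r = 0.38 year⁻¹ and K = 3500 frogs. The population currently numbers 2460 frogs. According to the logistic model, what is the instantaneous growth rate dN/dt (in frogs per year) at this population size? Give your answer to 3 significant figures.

278 frogs per year

dN/dt = rN(1 − N/K) = 0.38 × 2460 × (1 − 2460/3500).
1 − 2460/3500 = 0.29714; dN/dt = 0.38 × 2460 × 0.29714 = 277.77.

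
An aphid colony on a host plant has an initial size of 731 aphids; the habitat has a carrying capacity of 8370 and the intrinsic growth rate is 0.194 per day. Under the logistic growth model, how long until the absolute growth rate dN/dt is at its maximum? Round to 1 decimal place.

12.1 days

Logistic growth is fastest at N = K/2 = 4185.
A = (K − N₀)/N₀ = 10.45. Set K/(1 + A·e^(−rt)) = K/2 → A·e^(−rt) = 1.
e^(−0.194t) = 1/10.45 = 0.0956932, so t = ln(10.45)/0.194 = 2.3466/0.194 = 12.096.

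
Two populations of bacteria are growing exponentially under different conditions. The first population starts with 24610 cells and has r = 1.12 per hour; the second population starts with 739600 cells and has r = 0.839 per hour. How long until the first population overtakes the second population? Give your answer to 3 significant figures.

12.1 hours

Set 24610·e^(1.12t) = 739600·e^(0.839t).
e^((1.12 − 0.839)t) = 739600/24610 → e^(0.281·t) = 30.053.
0.281·t = ln(30.053) = 3.403, so t = 3.403/0.281 = 12.11.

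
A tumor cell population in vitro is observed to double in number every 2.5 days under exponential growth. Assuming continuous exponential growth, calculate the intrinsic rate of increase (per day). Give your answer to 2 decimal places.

0.28 per day

r = ln(2)/t_d = 0.6931/2.5 = 0.27726.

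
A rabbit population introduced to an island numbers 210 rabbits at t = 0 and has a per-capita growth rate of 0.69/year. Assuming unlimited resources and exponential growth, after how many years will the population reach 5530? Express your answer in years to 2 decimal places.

Set N₀·e^(rt) = 5530: e^(0.69·t) = 5530/210 = 26.333.
0.69·t = ln(26.333) = 3.2708, so t = 3.2708/0.69 = 4.7403.

4.74 years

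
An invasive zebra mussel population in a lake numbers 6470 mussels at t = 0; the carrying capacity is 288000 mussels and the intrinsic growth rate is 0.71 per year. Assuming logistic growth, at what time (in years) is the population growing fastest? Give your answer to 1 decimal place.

Logistic growth is fastest at N = K/2 = 144000.
A = (K − N₀)/N₀ = 43.513. Set K/(1 + A·e^(−rt)) = K/2 → A·e^(−rt) = 1.
e^(−0.71t) = 1/43.513 = 0.0229816, so t = ln(43.513)/0.71 = 3.7731/0.71 = 5.3142.

5.3 years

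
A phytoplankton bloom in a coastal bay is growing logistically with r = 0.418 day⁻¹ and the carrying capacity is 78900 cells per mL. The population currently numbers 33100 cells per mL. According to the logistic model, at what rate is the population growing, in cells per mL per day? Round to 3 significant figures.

8030 cells per mL per day

dN/dt = rN(1 − N/K) = 0.418 × 33100 × (1 − 33100/78900).
1 − 33100/78900 = 0.58048; dN/dt = 0.418 × 33100 × 0.58048 = 8031.4.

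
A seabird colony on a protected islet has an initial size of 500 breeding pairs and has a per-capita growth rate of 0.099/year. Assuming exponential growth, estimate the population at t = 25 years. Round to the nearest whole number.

5941 breeding pairs

N(t) = N₀·e^(rt) = 500 × e^(0.099×25) = 500 × e^2.475.
e^2.475 ≈ 11.882, so N ≈ 500 × 11.882 = 5940.85.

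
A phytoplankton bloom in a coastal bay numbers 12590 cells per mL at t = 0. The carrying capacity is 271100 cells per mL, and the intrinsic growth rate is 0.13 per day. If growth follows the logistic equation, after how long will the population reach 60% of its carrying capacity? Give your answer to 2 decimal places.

A = (K − N₀)/N₀ = (271100 − 12590)/12590 = 20.533.
Solve 271100/(1 + 20.533·e^(−0.13t)) = 162660: 1 + 20.533·e^(−0.13t) = 1.6667, so e^(−0.13t) = 0.0324681.
−0.13·t = ln(0.0324681) = -3.4275, so t = 3.4275/0.13 = 26.365.

26.37 days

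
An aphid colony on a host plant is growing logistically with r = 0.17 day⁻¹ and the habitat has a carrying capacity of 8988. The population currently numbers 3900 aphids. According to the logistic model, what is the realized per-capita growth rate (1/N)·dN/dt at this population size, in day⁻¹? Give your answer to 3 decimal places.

(1/N)·dN/dt = r(1 − N/K) = 0.17 × (1 − 3900/8988).
= 0.17 × 0.56609 = 0.096235.

0.096 per day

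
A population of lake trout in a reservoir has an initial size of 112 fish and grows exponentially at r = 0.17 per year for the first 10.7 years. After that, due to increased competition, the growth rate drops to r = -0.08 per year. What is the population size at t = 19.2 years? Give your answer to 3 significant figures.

350 fish

Phase 1: N(10.7) = 112·e^(0.17×10.7) = 112·e^1.819 = 690.557.
Phase 2 runs for 19.2 − 10.7 = 8.5 years at r = -0.08.
N(19.2) = 690.557·e^(-0.08×8.5) = 690.557·e^-0.68 = 349.848.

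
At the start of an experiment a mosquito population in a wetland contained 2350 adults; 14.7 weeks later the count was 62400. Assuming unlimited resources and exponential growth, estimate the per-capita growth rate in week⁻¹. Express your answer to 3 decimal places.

0.223 per week

From N(t) = N₀·e^(rt): e^(r·14.7) = 62400/2350 = 26.553.
r·14.7 = ln(26.553) = 3.2791, so r = 3.2791/14.7 = 0.22307.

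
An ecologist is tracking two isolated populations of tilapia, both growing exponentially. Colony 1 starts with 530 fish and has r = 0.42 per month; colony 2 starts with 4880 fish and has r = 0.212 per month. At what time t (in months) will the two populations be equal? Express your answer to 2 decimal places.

Set 530·e^(0.42t) = 4880·e^(0.212t).
e^((0.42 − 0.212)t) = 4880/530 → e^(0.208·t) = 9.2075.
0.208·t = ln(9.2075) = 2.22, so t = 2.22/0.208 = 10.673.

10.67 months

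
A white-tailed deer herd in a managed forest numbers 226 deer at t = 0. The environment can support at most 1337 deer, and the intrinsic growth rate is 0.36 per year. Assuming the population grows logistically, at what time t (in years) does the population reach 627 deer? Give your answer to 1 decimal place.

4.1 years

A = (K − N₀)/N₀ = (1337 − 226)/226 = 4.9159.
Solve 1337/(1 + 4.9159·e^(−0.36t)) = 627: 1 + 4.9159·e^(−0.36t) = 2.1324, so e^(−0.36t) = 0.230348.
−0.36·t = ln(0.230348) = -1.4682, so t = 1.4682/0.36 = 4.0782.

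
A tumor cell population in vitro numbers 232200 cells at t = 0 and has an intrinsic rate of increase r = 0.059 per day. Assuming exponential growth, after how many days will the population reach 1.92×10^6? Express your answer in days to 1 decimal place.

Set N₀·e^(rt) = 1.92×10^6: e^(0.059·t) = 1.92×10^6/232200 = 8.2687.
0.059·t = ln(8.2687) = 2.1125, so t = 2.1125/0.059 = 35.805.

35.8 days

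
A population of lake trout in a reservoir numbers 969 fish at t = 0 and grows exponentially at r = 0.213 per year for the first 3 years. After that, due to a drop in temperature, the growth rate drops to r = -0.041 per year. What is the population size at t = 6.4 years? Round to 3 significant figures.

1600 fish

Phase 1: N(3) = 969·e^(0.213×3) = 969·e^0.639 = 1835.85.
Phase 2 runs for 6.4 − 3 = 3.4 years at r = -0.041.
N(6.4) = 1835.85·e^(-0.041×3.4) = 1835.85·e^-0.1394 = 1596.97.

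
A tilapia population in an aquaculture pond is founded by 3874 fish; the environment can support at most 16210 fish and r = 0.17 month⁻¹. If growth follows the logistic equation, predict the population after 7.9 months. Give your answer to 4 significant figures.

8852 fish

A = (K − N₀)/N₀ = (16210 − 3874)/3874 = 3.1843.
N(t) = K/(1 + A·e^(−rt)) = 16210/(1 + 3.1843×e^(−0.17×7.9)).
e^(−1.343) = 0.26106; denominator = 1 + 3.1843×0.26106 = 1.8313.
N = 16210/1.8313 = 8851.64.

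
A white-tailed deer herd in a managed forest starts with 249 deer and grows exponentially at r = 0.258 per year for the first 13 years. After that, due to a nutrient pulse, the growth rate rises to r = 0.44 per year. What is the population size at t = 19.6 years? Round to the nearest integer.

Phase 1: N(13) = 249·e^(0.258×13) = 249·e^3.354 = 7125.63.
Phase 2 runs for 19.6 − 13 = 6.6 years at r = 0.44.
N(19.6) = 7125.63·e^(0.44×6.6) = 7125.63·e^2.904 = 130021.

130021 deer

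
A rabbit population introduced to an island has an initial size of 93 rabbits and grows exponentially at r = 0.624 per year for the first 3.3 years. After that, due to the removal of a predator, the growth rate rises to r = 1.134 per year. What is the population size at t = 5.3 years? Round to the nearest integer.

7043 rabbits

Phase 1: N(3.3) = 93·e^(0.624×3.3) = 93·e^2.059 = 729.092.
Phase 2 runs for 5.3 − 3.3 = 2 years at r = 1.134.
N(5.3) = 729.092·e^(1.134×2) = 729.092·e^2.268 = 7043.07.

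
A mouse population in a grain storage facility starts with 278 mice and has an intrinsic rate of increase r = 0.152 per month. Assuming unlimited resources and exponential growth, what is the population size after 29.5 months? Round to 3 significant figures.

N(t) = N₀·e^(rt) = 278 × e^(0.152×29.5) = 278 × e^4.484.
e^4.484 ≈ 88.588, so N ≈ 278 × 88.588 = 24627.6.

24600 mice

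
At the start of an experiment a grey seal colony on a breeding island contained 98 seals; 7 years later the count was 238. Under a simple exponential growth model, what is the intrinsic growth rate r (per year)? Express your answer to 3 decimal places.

From N(t) = N₀·e^(rt): e^(r·7) = 238/98 = 2.4286.
r·7 = ln(2.4286) = 0.8873, so r = 0.8873/7 = 0.12676.

0.127 per year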